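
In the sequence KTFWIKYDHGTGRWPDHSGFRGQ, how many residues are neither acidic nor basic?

Acidic: D, E. Basic: K, R, H. All other residues are neither.
Matching residues: T2, F3, W4, I5, Y7, G10, T11, G12, W14, P15, S18, G19, F20, G22, Q23.

15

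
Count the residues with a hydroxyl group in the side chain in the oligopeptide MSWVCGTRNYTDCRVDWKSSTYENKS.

9

Serine (S), threonine (T), and tyrosine (Y) each carry a hydroxyl group on the side chain.
Matching residues: S2, T7, Y10, T11, S19, S20, T21, Y22, S26.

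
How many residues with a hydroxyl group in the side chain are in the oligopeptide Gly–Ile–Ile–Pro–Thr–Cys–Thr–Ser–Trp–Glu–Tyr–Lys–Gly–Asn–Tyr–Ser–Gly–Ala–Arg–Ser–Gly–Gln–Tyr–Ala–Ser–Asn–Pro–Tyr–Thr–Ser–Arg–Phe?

12

Serine (S), threonine (T), and tyrosine (Y) each carry a hydroxyl group on the side chain.
Matching residues: Thr5, Thr7, Ser8, Tyr11, Tyr15, Ser16, Ser20, Tyr23, Ser25, Tyr28, Thr29, Ser30.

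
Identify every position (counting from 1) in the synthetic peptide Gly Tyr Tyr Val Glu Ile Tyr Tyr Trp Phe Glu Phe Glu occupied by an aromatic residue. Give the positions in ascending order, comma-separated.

2, 3, 7, 8, 9, 10, 12

F, W, and Y each carry an aromatic ring on the side chain.
Matching residues: Tyr2, Tyr3, Tyr7, Tyr8, Trp9, Phe10, Phe12.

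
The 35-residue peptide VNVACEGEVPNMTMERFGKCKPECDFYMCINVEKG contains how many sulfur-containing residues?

7

The sulfur-bearing residues are cysteine (–SH) and methionine (–S–CH₃).
Matching residues: C5, M12, M14, C20, C24, M28, C29.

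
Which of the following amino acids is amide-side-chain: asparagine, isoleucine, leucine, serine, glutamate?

Only N (asparagine) and Q (glutamine) carry a side-chain carboxamide.
Of the listed options, only asparagine belongs to this group.

asparagine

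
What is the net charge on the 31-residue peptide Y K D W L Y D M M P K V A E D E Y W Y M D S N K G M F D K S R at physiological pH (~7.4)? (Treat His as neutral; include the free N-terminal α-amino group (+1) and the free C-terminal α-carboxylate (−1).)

At pH ~7.4 the Lys and Arg side chains are protonated (+1), the Asp and Glu side chains are deprotonated (−1), and with His taken as neutral all other side chains carry no charge.
Positive (K, R): K2, K11, K24, K29, R31 → +5.
Negative (D, E): D3, D7, E14, D15, E16, D21, D28 → −7.
The N-terminus (+1) and C-terminus (−1) cancel.
Net charge = (+5) + (−7) = −2.

-2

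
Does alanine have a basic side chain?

No

The basic amino acids are Lys (K), Arg (R), and His (H).
Alanine is not in this group.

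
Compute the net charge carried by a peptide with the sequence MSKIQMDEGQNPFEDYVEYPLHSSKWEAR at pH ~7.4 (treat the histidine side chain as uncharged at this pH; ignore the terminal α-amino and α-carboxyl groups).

-3

At pH ~7.4 the Lys and Arg side chains are protonated (+1), the Asp and Glu side chains are deprotonated (−1), and with His taken as neutral all other side chains carry no charge.
Positive (K, R): K3, K25, R29 → +3.
Negative (D, E): D7, E8, E14, D15, E18, E27 → −6.
Net charge = (+3) + (−6) = −3.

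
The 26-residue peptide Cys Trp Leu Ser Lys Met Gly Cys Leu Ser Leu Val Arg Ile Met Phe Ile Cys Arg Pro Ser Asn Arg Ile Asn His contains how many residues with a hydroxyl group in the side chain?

3

Serine (S), threonine (T), and tyrosine (Y) each carry a hydroxyl group on the side chain.
Matching residues: Ser4, Ser10, Ser21.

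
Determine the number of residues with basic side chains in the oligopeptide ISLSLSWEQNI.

0

Lysine (K), arginine (R), and histidine (H) have basic, nitrogen-containing side chains.
None of the 11 residues belong to this group.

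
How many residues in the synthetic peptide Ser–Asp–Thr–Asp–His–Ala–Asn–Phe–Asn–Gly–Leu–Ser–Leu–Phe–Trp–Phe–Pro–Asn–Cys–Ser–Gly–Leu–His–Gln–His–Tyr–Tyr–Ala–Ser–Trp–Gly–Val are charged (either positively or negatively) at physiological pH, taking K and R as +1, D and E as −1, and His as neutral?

2

Charged side chains at pH ~7.4: K, R (positive); D, E (negative).
Matching residues: Asp2, Asp4.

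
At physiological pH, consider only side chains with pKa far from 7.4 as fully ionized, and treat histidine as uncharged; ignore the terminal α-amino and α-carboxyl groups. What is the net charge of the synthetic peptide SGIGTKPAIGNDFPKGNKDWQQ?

+1

The side chains ionized at physiological pH are Lys/Arg (+1) and Asp/Glu (−1); with His treated as neutral, nothing else contributes.
Positive (K, R): K6, K15, K18 → +3.
Negative (D, E): D12, D19 → −2.
Net charge = (+3) + (−2) = +1.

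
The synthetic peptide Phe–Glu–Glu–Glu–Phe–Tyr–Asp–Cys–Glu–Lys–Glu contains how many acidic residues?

6

The acidic residues are Asp (D) and Glu (E), whose side chains end in a carboxylate group.
Matching residues: Glu2, Glu3, Glu4, Asp7, Glu9, Glu11.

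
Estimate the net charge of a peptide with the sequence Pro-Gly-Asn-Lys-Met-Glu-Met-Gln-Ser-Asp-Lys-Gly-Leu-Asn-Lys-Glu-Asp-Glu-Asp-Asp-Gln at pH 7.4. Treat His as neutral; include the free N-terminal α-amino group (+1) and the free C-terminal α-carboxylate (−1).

The side chains ionized at physiological pH are Lys/Arg (+1) and Asp/Glu (−1); with His treated as neutral, nothing else contributes.
Positive (K, R): Lys4, Lys11, Lys15 → +3.
Negative (D, E): Glu6, Asp10, Glu16, Asp17, Glu18, Asp19, Asp20 → −7.
The N-terminus (+1) and C-terminus (−1) cancel.
Net charge = (+3) + (−7) = −4.

-4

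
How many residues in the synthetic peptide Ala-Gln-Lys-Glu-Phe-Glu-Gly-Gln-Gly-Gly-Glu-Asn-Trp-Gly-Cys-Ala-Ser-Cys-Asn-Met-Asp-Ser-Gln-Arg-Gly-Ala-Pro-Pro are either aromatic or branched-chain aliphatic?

2

Aromatic: F, W, Y. Branched-chain aliphatic: I, L, V.
Aromatic residues here: Phe5, Trp13 (2).
Branched-chain aliphatic residues here: none (0).
The two groups share no amino acid, so total = 2 + 0 = 2.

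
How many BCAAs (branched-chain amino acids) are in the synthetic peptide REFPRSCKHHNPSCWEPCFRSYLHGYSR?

1

The BCAAs are Val, Leu, and Ile — aliphatic side chains with a branch point.
Matching residues: L23.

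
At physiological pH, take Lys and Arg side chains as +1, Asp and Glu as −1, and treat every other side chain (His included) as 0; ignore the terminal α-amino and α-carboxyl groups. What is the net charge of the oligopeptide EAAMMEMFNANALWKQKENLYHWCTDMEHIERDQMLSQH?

-4

Positive (K, R): K15, K17, R32 → +3.
Negative (D, E): E1, E6, E18, D26, E28, E31, D33 → −7.
Net charge = (+3) + (−7) = −4.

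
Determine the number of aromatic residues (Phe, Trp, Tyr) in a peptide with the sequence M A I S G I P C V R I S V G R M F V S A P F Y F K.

Matching residues: F17, F22, Y23, F24.

4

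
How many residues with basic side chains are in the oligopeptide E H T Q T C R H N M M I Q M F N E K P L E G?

Lysine (K), arginine (R), and histidine (H) have basic, nitrogen-containing side chains.
Matching residues: H2, R7, H8, K18.

4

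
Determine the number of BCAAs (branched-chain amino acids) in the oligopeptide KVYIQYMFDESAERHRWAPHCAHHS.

2

V, L, and I make up the branched-chain aliphatic group.
Matching residues: V2, I4.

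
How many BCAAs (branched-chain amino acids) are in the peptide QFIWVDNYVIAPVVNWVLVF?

9

The BCAAs are Val, Leu, and Ile — aliphatic side chains with a branch point.
Matching residues: I3, V5, V9, I10, V13, V14, V17, L18, V19.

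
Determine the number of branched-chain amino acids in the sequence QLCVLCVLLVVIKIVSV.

12

Valine (V), leucine (L), and isoleucine (I) are the branched-chain amino acids.
Matching residues: L2, V4, L5, V7, L8, L9, V10, V11, I12, I14, V15, V17.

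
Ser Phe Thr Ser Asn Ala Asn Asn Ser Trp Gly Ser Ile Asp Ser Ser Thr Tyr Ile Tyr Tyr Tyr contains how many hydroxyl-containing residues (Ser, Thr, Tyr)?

12

Matching residues: Ser1, Thr3, Ser4, Ser9, Ser12, Ser15, Ser16, Thr17, Tyr18, Tyr20, Tyr21, Tyr22.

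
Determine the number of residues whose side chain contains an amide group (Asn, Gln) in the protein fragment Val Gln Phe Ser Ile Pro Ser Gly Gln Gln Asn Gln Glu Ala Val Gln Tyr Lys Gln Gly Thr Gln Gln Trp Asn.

10

Matching residues: Gln2, Gln9, Gln10, Asn11, Gln12, Gln16, Gln19, Gln22, Gln23, Asn25.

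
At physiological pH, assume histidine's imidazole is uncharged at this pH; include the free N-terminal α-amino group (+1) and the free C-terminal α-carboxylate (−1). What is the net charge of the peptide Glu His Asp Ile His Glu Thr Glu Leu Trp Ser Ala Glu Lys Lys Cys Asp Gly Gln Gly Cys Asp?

-5

Near pH 7.4, K and R contribute +1 each, D and E contribute −1 each, and every other side chain (His included, as stated) is uncharged.
Positive (K, R): Lys14, Lys15 → +2.
Negative (D, E): Glu1, Asp3, Glu6, Glu8, Glu13, Asp17, Asp22 → −7.
The N-terminus (+1) and C-terminus (−1) cancel.
Net charge = (+2) + (−7) = −5.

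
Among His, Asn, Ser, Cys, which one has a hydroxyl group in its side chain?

Ser

The –OH-bearing residues are Ser, Thr (aliphatic alcohols), and Tyr (phenol).
Of the listed options, only Ser belongs to this group.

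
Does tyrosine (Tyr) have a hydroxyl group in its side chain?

Yes

S, T, and Y are the three residues with a side-chain hydroxyl.
Tyrosine is in this group.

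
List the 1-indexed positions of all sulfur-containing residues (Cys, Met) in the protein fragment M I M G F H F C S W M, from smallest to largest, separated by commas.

Matching residues: M1, M3, C8, M11.

1, 3, 8, 11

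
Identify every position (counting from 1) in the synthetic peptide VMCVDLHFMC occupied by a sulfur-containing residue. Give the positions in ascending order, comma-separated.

The sulfur-bearing residues are cysteine (–SH) and methionine (–S–CH₃).
Matching residues: M2, C3, M9, C10.

2, 3, 9, 10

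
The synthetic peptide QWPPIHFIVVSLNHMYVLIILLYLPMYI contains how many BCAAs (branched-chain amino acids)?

V, L, and I make up the branched-chain aliphatic group.
Matching residues: I5, I8, V9, V10, L12, V17, L18, I19, I20, L21, L22, L24, I28.

13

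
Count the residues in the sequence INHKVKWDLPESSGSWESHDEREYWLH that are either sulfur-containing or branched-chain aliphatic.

4

Sulfur-containing: C, M. Branched-chain aliphatic: I, L, V.
Sulfur-containing residues here: none (0).
Branched-chain aliphatic residues here: I1, V5, L9, L26 (4).
The two groups share no amino acid, so total = 0 + 4 = 4.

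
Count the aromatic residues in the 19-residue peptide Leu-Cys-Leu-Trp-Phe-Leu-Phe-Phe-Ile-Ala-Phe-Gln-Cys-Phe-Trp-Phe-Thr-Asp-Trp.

Phenylalanine (F), tryptophan (W), and tyrosine (Y) have aromatic ring side chains.
Matching residues: Trp4, Phe5, Phe7, Phe8, Phe11, Phe14, Trp15, Phe16, Trp19.

9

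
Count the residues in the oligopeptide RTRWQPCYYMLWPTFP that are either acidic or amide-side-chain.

Acidic: D, E. Amide-side-chain: N, Q.
Acidic residues here: none (0).
Amide-side-chain residues here: Q5 (1).
The two groups share no amino acid, so total = 0 + 1 = 1.

1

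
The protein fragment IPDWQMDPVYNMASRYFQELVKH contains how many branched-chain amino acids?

4

V, L, and I make up the branched-chain aliphatic group.
Matching residues: I1, V9, L20, V21.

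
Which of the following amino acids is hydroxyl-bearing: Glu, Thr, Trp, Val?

The –OH-bearing residues are Ser, Thr (aliphatic alcohols), and Tyr (phenol).
Of the listed options, only Thr belongs to this group.

Thr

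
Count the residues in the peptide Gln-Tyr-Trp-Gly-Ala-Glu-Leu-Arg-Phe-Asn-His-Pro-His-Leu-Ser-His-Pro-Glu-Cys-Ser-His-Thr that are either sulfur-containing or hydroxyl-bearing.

Sulfur-containing: C, M. Hydroxyl-bearing: S, T, Y.
Sulfur-containing residues here: Cys19 (1).
Hydroxyl-bearing residues here: Tyr2, Ser15, Ser20, Thr22 (4).
The two groups share no amino acid, so total = 1 + 4 = 5.

5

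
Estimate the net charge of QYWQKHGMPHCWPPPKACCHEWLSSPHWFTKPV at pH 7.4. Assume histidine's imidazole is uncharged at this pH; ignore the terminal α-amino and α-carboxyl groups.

+2

Near pH 7.4, K and R contribute +1 each, D and E contribute −1 each, and every other side chain (His included, as stated) is uncharged.
Positive (K, R): K5, K16, K31 → +3.
Negative (D, E): E21 → −1.
Net charge = (+3) + (−1) = +2.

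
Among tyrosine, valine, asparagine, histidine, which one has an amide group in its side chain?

Asparagine (N) and glutamine (Q) have uncharged amide side chains.
Of the listed options, only asparagine belongs to this group.

asparagine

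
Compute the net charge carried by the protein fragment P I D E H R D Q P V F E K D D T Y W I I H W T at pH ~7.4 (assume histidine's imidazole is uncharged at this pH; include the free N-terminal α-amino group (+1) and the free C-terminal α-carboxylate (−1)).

-4

Near pH 7.4, K and R contribute +1 each, D and E contribute −1 each, and every other side chain (His included, as stated) is uncharged.
Positive (K, R): R6, K13 → +2.
Negative (D, E): D3, E4, D7, E12, D14, D15 → −6.
The N-terminus (+1) and C-terminus (−1) cancel.
Net charge = (+2) + (−6) = −4.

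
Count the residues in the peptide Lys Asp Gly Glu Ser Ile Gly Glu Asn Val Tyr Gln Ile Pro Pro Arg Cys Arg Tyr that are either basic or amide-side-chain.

Basic: H, K, R. Amide-side-chain: N, Q.
Basic residues here: Lys1, Arg16, Arg18 (3).
Amide-side-chain residues here: Asn9, Gln12 (2).
The two groups share no amino acid, so total = 3 + 2 = 5.

5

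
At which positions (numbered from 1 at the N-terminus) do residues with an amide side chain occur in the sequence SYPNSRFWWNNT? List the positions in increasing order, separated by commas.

The amide-side-chain residues are Asn (N) and Gln (Q).
Matching residues: N4, N10, N11.

4, 10, 11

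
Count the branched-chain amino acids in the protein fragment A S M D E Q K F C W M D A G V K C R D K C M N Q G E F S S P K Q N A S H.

V, L, and I make up the branched-chain aliphatic group.
Matching residues: V15.

1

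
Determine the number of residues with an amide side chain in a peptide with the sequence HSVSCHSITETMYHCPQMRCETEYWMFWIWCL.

The amide-side-chain residues are Asn (N) and Gln (Q).
Matching residues: Q17.

1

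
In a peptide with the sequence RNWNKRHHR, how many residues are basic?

K, R, and H are the three residues with basic side chains (ε-amine, guanidinium, and imidazole respectively).
Matching residues: R1, K5, R6, H7, H8, R9.

6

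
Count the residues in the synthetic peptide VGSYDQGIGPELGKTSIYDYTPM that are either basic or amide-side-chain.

2

Basic: H, K, R. Amide-side-chain: N, Q.
Basic residues here: K14 (1).
Amide-side-chain residues here: Q6 (1).
The two groups share no amino acid, so total = 1 + 1 = 2.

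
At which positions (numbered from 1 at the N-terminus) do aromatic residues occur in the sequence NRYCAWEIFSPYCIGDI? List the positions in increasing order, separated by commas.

The aromatic amino acids are Phe (F, benzyl), Trp (W, indole), and Tyr (Y, phenol).
Matching residues: Y3, W6, F9, Y12.

3, 6, 9, 12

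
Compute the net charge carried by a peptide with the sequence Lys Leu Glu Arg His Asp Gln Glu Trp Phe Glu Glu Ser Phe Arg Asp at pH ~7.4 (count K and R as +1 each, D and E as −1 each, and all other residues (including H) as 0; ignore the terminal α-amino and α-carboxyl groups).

-3

Positive (K, R): Lys1, Arg4, Arg15 → +3.
Negative (D, E): Glu3, Asp6, Glu8, Glu11, Glu12, Asp16 → −6.
Net charge = (+3) + (−6) = −3.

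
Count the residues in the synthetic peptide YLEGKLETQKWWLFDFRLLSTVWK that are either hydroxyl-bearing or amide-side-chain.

Hydroxyl-bearing: S, T, Y. Amide-side-chain: N, Q.
Hydroxyl-bearing residues here: Y1, T8, S20, T21 (4).
Amide-side-chain residues here: Q9 (1).
The two groups share no amino acid, so total = 4 + 1 = 5.

5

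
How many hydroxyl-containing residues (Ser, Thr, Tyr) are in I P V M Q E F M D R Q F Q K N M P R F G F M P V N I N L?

0

None of the 28 residues belong to this group.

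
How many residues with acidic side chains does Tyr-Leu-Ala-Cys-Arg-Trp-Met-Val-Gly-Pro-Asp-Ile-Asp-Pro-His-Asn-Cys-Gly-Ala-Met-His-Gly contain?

Only D (aspartate) and E (glutamate) carry a side-chain carboxylic acid.
Matching residues: Asp11, Asp13.

2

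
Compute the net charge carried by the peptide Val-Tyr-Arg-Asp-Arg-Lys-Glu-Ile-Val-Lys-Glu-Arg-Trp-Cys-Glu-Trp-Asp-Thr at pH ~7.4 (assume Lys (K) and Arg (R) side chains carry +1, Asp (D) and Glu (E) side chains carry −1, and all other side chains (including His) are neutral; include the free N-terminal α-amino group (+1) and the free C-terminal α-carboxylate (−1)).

Positive (K, R): Arg3, Arg5, Lys6, Lys10, Arg12 → +5.
Negative (D, E): Asp4, Glu7, Glu11, Glu15, Asp17 → −5.
The N-terminus (+1) and C-terminus (−1) cancel.
Net charge = (+5) + (−5) = 0.

0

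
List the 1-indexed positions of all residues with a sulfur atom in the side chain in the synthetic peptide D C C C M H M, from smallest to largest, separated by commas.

2, 3, 4, 5, 7

The sulfur-bearing residues are cysteine (–SH) and methionine (–S–CH₃).
Matching residues: C2, C3, C4, M5, M7.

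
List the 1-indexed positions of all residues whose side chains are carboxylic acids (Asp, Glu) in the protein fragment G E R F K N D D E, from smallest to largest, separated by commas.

Matching residues: E2, D7, D8, E9.

2, 7, 8, 9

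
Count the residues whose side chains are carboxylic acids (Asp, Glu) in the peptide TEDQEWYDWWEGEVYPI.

Matching residues: E2, D3, E5, D8, E11, E13.

6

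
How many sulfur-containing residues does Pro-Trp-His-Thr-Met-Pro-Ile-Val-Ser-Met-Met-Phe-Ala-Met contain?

4

Cysteine (C, thiol) and methionine (M, thioether) are the two sulfur-containing amino acids.
Matching residues: Met5, Met10, Met11, Met14.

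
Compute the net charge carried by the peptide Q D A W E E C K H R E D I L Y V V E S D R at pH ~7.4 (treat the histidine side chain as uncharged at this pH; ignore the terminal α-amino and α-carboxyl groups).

-4

The side chains ionized at physiological pH are Lys/Arg (+1) and Asp/Glu (−1); with His treated as neutral, nothing else contributes.
Positive (K, R): K8, R10, R21 → +3.
Negative (D, E): D2, E5, E6, E11, D12, E18, D20 → −7.
Net charge = (+3) + (−7) = −4.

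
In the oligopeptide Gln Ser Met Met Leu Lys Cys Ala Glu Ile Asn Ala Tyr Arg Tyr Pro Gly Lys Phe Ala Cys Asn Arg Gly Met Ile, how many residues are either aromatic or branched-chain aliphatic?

6

Aromatic: F, W, Y. Branched-chain aliphatic: I, L, V.
Aromatic residues here: Tyr13, Tyr15, Phe19 (3).
Branched-chain aliphatic residues here: Leu5, Ile10, Ile26 (3).
The two groups share no amino acid, so total = 3 + 3 = 6.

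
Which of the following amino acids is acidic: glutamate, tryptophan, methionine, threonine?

glutamate

Only D (aspartate) and E (glutamate) carry a side-chain carboxylic acid.
Of the listed options, only glutamate belongs to this group.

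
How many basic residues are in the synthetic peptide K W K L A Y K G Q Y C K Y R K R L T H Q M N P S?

8

K, R, and H are the three residues with basic side chains (ε-amine, guanidinium, and imidazole respectively).
Matching residues: K1, K3, K7, K12, R14, K15, R16, H19.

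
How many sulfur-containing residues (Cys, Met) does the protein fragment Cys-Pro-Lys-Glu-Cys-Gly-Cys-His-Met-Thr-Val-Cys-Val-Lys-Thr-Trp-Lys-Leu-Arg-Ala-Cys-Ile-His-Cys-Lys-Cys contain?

8

Matching residues: Cys1, Cys5, Cys7, Met9, Cys12, Cys21, Cys24, Cys26.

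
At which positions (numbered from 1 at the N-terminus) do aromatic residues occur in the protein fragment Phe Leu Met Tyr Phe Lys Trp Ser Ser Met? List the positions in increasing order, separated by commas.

F, W, and Y each carry an aromatic ring on the side chain.
Matching residues: Phe1, Tyr4, Phe5, Trp7.

1, 4, 5, 7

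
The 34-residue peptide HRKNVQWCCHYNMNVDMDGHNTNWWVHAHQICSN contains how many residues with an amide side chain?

Asparagine (N) and glutamine (Q) have uncharged amide side chains.
Matching residues: N4, Q6, N12, N14, N21, N23, Q30, N34.

8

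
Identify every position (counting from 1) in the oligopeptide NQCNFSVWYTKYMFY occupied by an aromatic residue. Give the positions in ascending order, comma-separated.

Matching residues: F5, W8, Y9, Y12, F14, Y15.

5, 8, 9, 12, 14, 15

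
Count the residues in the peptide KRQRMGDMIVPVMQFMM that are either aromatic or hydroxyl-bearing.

Aromatic: F, W, Y. Hydroxyl-bearing: S, T, Y.
Aromatic residues here: F15 (1).
Hydroxyl-bearing residues here: none (0).
(Y belongs to both groups, but none appear in this sequence.) Total = 1 + 0 = 1.

1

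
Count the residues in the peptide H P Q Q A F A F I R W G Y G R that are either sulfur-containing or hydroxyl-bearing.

1

Sulfur-containing: C, M. Hydroxyl-bearing: S, T, Y.
Sulfur-containing residues here: none (0).
Hydroxyl-bearing residues here: Y13 (1).
The two groups share no amino acid, so total = 0 + 1 = 1.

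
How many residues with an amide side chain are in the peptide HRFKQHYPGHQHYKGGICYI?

2

The amide-side-chain residues are Asn (N) and Gln (Q).
Matching residues: Q5, Q11.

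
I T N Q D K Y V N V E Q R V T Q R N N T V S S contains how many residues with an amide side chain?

7

The amide-side-chain residues are Asn (N) and Gln (Q).
Matching residues: N3, Q4, N9, Q12, Q16, N18, N19.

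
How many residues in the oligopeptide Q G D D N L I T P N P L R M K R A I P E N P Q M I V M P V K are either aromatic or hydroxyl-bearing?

1

Aromatic: F, W, Y. Hydroxyl-bearing: S, T, Y.
Aromatic residues here: none (0).
Hydroxyl-bearing residues here: T8 (1).
(Y belongs to both groups, but none appear in this sequence.) Total = 0 + 1 = 1.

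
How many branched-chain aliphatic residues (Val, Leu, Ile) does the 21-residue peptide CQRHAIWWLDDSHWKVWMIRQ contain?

Matching residues: I6, L9, V16, I19.

4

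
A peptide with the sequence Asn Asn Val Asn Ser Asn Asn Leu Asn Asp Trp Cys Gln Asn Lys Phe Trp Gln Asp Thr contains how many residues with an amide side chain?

Only N (asparagine) and Q (glutamine) carry a side-chain carboxamide.
Matching residues: Asn1, Asn2, Asn4, Asn6, Asn7, Asn9, Gln13, Asn14, Gln18.

9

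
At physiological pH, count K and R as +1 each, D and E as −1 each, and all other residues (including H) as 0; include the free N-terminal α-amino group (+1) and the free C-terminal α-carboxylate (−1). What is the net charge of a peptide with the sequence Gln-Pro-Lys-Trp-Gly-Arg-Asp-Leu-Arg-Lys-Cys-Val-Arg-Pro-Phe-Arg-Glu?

+4

Positive (K, R): Lys3, Arg6, Arg9, Lys10, Arg13, Arg16 → +6.
Negative (D, E): Asp7, Glu17 → −2.
The N-terminus (+1) and C-terminus (−1) cancel.
Net charge = (+6) + (−2) = +4.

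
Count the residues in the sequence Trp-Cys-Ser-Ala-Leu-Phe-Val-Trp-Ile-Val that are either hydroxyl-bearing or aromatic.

4

Hydroxyl-bearing: S, T, Y. Aromatic: F, W, Y.
Hydroxyl-bearing residues here: Ser3 (1).
Aromatic residues here: Trp1, Phe6, Trp8 (3).
(Y belongs to both groups, but none appear in this sequence.) Total = 1 + 3 = 4.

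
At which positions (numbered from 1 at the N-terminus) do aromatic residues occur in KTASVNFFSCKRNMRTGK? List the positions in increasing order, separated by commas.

7, 8

F, W, and Y each carry an aromatic ring on the side chain.
Matching residues: F7, F8.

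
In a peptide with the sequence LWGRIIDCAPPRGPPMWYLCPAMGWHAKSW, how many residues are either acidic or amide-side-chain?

1

Acidic: D, E. Amide-side-chain: N, Q.
Acidic residues here: D7 (1).
Amide-side-chain residues here: none (0).
The two groups share no amino acid, so total = 1 + 0 = 1.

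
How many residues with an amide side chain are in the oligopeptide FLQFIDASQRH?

2

The amide-side-chain residues are Asn (N) and Gln (Q).
Matching residues: Q3, Q9.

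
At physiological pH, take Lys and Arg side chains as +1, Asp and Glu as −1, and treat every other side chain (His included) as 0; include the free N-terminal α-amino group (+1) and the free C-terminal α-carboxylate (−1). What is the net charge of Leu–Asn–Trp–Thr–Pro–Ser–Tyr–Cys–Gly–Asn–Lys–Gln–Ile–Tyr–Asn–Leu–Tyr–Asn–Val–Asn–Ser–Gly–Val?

+1

Positive (K, R): Lys11 → +1.
Negative (D, E): none → −0.
The N-terminus (+1) and C-terminus (−1) cancel.
Net charge = (+1) + (−0) = +1.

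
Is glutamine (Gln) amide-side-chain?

Yes

Only N (asparagine) and Q (glutamine) carry a side-chain carboxamide.
Glutamine is in this group.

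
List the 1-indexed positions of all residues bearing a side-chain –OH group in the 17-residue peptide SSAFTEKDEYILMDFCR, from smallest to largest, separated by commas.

S, T, and Y are the three residues with a side-chain hydroxyl.
Matching residues: S1, S2, T5, Y10.

1, 2, 5, 10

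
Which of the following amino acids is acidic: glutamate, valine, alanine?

Only D (aspartate) and E (glutamate) carry a side-chain carboxylic acid.
Of the listed options, only glutamate belongs to this group.

glutamate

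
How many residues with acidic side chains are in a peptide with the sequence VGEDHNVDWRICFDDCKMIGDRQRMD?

The acidic residues are Asp (D) and Glu (E), whose side chains end in a carboxylate group.
Matching residues: E3, D4, D8, D14, D15, D21, D26.

7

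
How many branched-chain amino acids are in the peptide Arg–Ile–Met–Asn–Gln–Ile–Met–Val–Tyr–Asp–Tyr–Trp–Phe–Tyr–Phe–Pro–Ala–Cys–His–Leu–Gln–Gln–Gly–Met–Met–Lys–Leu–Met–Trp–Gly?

5

Valine (V), leucine (L), and isoleucine (I) are the branched-chain amino acids.
Matching residues: Ile2, Ile6, Val8, Leu20, Leu27.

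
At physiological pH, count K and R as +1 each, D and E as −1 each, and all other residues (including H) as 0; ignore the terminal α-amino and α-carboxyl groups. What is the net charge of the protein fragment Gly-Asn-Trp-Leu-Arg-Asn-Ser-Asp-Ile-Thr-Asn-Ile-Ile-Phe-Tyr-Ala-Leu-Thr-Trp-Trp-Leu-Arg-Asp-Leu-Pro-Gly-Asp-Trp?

Positive (K, R): Arg5, Arg22 → +2.
Negative (D, E): Asp8, Asp23, Asp27 → −3.
Net charge = (+2) + (−3) = −1.

-1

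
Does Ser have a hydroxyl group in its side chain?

Yes

S, T, and Y are the three residues with a side-chain hydroxyl.
Serine is in this group.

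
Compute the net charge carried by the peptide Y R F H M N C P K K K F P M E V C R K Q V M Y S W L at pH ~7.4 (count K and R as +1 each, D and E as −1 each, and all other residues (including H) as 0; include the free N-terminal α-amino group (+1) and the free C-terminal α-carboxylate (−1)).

+5

Positive (K, R): R2, K9, K10, K11, R18, K19 → +6.
Negative (D, E): E15 → −1.
The N-terminus (+1) and C-terminus (−1) cancel.
Net charge = (+6) + (−1) = +5.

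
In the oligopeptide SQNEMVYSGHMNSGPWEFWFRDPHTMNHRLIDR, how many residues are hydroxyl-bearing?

5

S, T, and Y are the three residues with a side-chain hydroxyl.
Matching residues: S1, Y7, S8, S13, T25.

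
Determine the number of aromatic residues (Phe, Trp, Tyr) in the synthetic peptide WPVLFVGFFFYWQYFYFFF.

13

Matching residues: W1, F5, F8, F9, F10, Y11, W12, Y14, F15, Y16, F17, F18, F19.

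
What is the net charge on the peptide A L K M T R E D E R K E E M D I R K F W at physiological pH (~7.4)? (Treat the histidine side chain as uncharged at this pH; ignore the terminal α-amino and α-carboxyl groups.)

Near pH 7.4, K and R contribute +1 each, D and E contribute −1 each, and every other side chain (His included, as stated) is uncharged.
Positive (K, R): K3, R6, R10, K11, R17, K18 → +6.
Negative (D, E): E7, D8, E9, E12, E13, D15 → −6.
Net charge = (+6) + (−6) = 0.

0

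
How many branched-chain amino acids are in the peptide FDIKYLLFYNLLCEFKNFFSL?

6

The BCAAs are Val, Leu, and Ile — aliphatic side chains with a branch point.
Matching residues: I3, L6, L7, L11, L12, L21.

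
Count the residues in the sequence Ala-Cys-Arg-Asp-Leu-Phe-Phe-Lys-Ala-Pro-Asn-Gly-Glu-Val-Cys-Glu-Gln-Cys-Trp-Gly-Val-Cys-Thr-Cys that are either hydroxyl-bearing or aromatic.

4

Hydroxyl-bearing: S, T, Y. Aromatic: F, W, Y.
Hydroxyl-bearing residues here: Thr23 (1).
Aromatic residues here: Phe6, Phe7, Trp19 (3).
(Y belongs to both groups, but none appear in this sequence.) Total = 1 + 3 = 4.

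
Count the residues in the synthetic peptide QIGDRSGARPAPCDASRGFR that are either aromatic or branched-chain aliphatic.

Aromatic: F, W, Y. Branched-chain aliphatic: I, L, V.
Aromatic residues here: F19 (1).
Branched-chain aliphatic residues here: I2 (1).
The two groups share no amino acid, so total = 1 + 1 = 2.

2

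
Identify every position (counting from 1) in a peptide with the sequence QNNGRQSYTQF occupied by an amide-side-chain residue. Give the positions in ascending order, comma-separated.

1, 2, 3, 6, 10

Only N (asparagine) and Q (glutamine) carry a side-chain carboxamide.
Matching residues: Q1, N2, N3, Q6, Q10.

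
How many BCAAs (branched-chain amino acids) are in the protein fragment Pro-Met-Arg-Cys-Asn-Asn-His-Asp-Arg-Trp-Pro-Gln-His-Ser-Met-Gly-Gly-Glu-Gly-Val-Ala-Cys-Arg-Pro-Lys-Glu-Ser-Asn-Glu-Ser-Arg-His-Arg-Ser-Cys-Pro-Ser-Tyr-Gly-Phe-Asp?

1

Valine (V), leucine (L), and isoleucine (I) are the branched-chain amino acids.
Matching residues: Val20.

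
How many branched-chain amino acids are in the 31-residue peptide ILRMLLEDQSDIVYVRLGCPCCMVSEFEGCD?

9

Valine (V), leucine (L), and isoleucine (I) are the branched-chain amino acids.
Matching residues: I1, L2, L5, L6, I12, V13, V15, L17, V24.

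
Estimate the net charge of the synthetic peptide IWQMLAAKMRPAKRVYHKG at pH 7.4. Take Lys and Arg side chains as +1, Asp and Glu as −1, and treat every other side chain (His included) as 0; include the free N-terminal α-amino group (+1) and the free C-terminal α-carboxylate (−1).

+5

Positive (K, R): K8, R10, K13, R14, K18 → +5.
Negative (D, E): none → −0.
The N-terminus (+1) and C-terminus (−1) cancel.
Net charge = (+5) + (−0) = +5.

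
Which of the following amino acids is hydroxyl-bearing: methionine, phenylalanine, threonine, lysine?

S, T, and Y are the three residues with a side-chain hydroxyl.
Of the listed options, only threonine belongs to this group.

threonine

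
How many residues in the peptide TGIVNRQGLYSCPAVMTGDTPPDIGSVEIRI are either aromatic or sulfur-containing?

Aromatic: F, W, Y. Sulfur-containing: C, M.
Aromatic residues here: Y10 (1).
Sulfur-containing residues here: C12, M16 (2).
The two groups share no amino acid, so total = 1 + 2 = 3.

3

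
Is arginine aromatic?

Phenylalanine (F), tryptophan (W), and tyrosine (Y) have aromatic ring side chains.
Arginine is not in this group.

No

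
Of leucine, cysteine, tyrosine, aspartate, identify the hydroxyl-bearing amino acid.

Serine (S), threonine (T), and tyrosine (Y) each carry a hydroxyl group on the side chain.
Of the listed options, only tyrosine belongs to this group.

tyrosine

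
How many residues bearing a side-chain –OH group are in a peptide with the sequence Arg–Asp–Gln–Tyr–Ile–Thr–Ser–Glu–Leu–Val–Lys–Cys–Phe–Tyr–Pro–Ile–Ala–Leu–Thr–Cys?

Serine (S), threonine (T), and tyrosine (Y) each carry a hydroxyl group on the side chain.
Matching residues: Tyr4, Thr6, Ser7, Tyr14, Thr19.

5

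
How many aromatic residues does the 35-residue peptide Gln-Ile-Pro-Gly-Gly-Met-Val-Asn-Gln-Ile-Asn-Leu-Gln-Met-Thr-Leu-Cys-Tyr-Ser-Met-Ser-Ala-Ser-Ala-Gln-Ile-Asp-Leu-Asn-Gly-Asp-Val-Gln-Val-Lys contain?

1

Phenylalanine (F), tryptophan (W), and tyrosine (Y) have aromatic ring side chains.
Matching residues: Tyr18.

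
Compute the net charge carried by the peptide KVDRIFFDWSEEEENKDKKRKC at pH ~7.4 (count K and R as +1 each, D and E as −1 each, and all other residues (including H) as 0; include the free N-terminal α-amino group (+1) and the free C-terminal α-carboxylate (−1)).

Positive (K, R): K1, R4, K16, K18, K19, R20, K21 → +7.
Negative (D, E): D3, D8, E11, E12, E13, E14, D17 → −7.
The N-terminus (+1) and C-terminus (−1) cancel.
Net charge = (+7) + (−7) = 0.

0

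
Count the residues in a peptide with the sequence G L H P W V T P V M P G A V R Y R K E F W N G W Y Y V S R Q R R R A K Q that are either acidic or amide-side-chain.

Acidic: D, E. Amide-side-chain: N, Q.
Acidic residues here: E19 (1).
Amide-side-chain residues here: N22, Q30, Q36 (3).
The two groups share no amino acid, so total = 1 + 3 = 4.

4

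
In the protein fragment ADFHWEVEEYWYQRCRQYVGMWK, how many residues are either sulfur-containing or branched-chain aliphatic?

4

Sulfur-containing: C, M. Branched-chain aliphatic: I, L, V.
Sulfur-containing residues here: C15, M21 (2).
Branched-chain aliphatic residues here: V7, V19 (2).
The two groups share no amino acid, so total = 2 + 2 = 4.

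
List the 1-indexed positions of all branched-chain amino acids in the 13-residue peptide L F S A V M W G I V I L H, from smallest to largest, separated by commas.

1, 5, 9, 10, 11, 12

V, L, and I make up the branched-chain aliphatic group.
Matching residues: L1, V5, I9, V10, I11, L12.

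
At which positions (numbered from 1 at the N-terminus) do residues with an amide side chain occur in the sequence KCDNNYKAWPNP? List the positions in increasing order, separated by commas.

The amide-side-chain residues are Asn (N) and Gln (Q).
Matching residues: N4, N5, N11.

4, 5, 11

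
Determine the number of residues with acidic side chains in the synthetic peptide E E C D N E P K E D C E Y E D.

9

The acidic residues are Asp (D) and Glu (E), whose side chains end in a carboxylate group.
Matching residues: E1, E2, D4, E6, E9, D10, E12, E14, D15.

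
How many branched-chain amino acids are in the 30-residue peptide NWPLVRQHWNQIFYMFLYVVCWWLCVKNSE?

Valine (V), leucine (L), and isoleucine (I) are the branched-chain amino acids.
Matching residues: L4, V5, I12, L17, V19, V20, L24, V26.

8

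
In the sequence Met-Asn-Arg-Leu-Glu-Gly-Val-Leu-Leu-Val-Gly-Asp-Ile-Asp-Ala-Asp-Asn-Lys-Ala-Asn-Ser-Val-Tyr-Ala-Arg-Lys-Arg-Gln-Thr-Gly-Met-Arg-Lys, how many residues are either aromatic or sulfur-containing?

Aromatic: F, W, Y. Sulfur-containing: C, M.
Aromatic residues here: Tyr23 (1).
Sulfur-containing residues here: Met1, Met31 (2).
The two groups share no amino acid, so total = 1 + 2 = 3.

3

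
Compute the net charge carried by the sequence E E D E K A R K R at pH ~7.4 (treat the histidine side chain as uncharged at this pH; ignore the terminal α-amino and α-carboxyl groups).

Near pH 7.4, K and R contribute +1 each, D and E contribute −1 each, and every other side chain (His included, as stated) is uncharged.
Positive (K, R): K5, R7, K8, R9 → +4.
Negative (D, E): E1, E2, D3, E4 → −4.
Net charge = (+4) + (−4) = 0.

0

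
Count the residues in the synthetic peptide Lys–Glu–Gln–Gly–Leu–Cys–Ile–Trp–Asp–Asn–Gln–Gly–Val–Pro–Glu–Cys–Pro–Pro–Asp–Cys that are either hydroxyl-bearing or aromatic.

Hydroxyl-bearing: S, T, Y. Aromatic: F, W, Y.
Hydroxyl-bearing residues here: none (0).
Aromatic residues here: Trp8 (1).
(Y belongs to both groups, but none appear in this sequence.) Total = 0 + 1 = 1.

1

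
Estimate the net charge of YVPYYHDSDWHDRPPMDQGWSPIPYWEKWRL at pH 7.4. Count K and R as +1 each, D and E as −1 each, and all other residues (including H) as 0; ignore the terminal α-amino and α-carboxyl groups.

Positive (K, R): R13, K28, R30 → +3.
Negative (D, E): D7, D9, D12, D17, E27 → −5.
Net charge = (+3) + (−5) = −2.

-2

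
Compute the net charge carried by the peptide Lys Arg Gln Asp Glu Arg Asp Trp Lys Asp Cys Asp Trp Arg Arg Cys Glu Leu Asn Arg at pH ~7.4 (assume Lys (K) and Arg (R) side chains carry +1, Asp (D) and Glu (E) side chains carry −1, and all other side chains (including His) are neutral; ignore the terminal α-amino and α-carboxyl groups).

+1

Positive (K, R): Lys1, Arg2, Arg6, Lys9, Arg14, Arg15, Arg20 → +7.
Negative (D, E): Asp4, Glu5, Asp7, Asp10, Asp12, Glu17 → −6.
Net charge = (+7) + (−6) = +1.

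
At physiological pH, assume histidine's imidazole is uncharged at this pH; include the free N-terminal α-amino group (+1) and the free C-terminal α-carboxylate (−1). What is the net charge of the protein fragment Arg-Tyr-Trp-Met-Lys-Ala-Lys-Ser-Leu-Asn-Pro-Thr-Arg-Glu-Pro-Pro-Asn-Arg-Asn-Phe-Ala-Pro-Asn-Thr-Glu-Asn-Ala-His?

At pH ~7.4 the Lys and Arg side chains are protonated (+1), the Asp and Glu side chains are deprotonated (−1), and with His taken as neutral all other side chains carry no charge.
Positive (K, R): Arg1, Lys5, Lys7, Arg13, Arg18 → +5.
Negative (D, E): Glu14, Glu25 → −2.
The N-terminus (+1) and C-terminus (−1) cancel.
Net charge = (+5) + (−2) = +3.

+3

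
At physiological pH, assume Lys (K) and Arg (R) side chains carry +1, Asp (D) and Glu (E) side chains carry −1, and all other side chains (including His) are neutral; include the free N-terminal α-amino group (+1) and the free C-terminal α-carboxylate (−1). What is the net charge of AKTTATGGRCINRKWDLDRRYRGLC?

Positive (K, R): K2, R9, R13, K14, R19, R20, R22 → +7.
Negative (D, E): D16, D18 → −2.
The N-terminus (+1) and C-terminus (−1) cancel.
Net charge = (+7) + (−2) = +5.

+5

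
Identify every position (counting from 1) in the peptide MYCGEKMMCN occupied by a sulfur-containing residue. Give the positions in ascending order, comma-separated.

Only Cys (C) and Met (M) have a sulfur atom in the side chain.
Matching residues: M1, C3, M7, M8, C9.

1, 3, 7, 8, 9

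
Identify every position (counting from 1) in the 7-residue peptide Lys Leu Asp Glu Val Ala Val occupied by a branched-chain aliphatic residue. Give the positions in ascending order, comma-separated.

2, 5, 7

Valine (V), leucine (L), and isoleucine (I) are the branched-chain amino acids.
Matching residues: Leu2, Val5, Val7.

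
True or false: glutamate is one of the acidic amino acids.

True

Only D (aspartate) and E (glutamate) carry a side-chain carboxylic acid.
Glutamate is in this group.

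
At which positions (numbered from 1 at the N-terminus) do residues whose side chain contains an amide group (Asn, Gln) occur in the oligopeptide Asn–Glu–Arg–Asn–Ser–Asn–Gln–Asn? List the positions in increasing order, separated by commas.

1, 4, 6, 7, 8

Matching residues: Asn1, Asn4, Asn6, Gln7, Asn8.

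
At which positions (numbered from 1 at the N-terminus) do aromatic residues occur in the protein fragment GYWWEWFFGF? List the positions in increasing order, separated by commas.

Phenylalanine (F), tryptophan (W), and tyrosine (Y) have aromatic ring side chains.
Matching residues: Y2, W3, W4, W6, F7, F8, F10.

2, 3, 4, 6, 7, 8, 10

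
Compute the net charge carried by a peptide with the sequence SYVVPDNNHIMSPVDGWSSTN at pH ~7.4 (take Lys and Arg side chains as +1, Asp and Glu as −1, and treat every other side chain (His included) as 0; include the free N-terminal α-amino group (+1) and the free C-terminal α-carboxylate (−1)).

Positive (K, R): none → +0.
Negative (D, E): D6, D15 → −2.
The N-terminus (+1) and C-terminus (−1) cancel.
Net charge = (+0) + (−2) = −2.

-2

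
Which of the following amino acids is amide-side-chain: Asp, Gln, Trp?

Gln

Asparagine (N) and glutamine (Q) have uncharged amide side chains.
Of the listed options, only Gln belongs to this group.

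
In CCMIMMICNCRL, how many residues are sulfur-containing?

Cysteine (C, thiol) and methionine (M, thioether) are the two sulfur-containing amino acids.
Matching residues: C1, C2, M3, M5, M6, C8, C10.

7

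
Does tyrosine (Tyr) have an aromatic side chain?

F, W, and Y each carry an aromatic ring on the side chain.
Tyrosine is in this group.

Yes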